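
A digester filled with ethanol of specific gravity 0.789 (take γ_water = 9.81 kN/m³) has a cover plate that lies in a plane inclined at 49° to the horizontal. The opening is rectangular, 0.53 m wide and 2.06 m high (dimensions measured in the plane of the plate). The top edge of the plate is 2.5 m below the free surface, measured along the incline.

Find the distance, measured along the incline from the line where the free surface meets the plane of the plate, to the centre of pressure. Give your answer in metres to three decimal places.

y_p = 3.630 m

γ = 0.789 × 9.81 = 7.74009 kN/m³.
Let θ = 49° be the plate's angle to the horizontal; measure y along the incline from where the plane meets the free surface. Vertical depth h = y·sinθ with sinθ = 0.754710.
The centroid lies 2.06/2 = 1.03 m below the top edge, so y_c = 2.5 + 1.03 = 3.53 m and h_c = 3.53 × 0.754710 = 2.66413 m.
A = 0.53 × 2.06 = 1.0918 m².
Resultant F = γ·h_c·A = 7.74009 × 2.66413 × 1.0918 = 22.5136 kN.
I_c = b·h³/12 = 0.53 × 2.06³/12 = 0.386097 m⁴.
Centre of pressure: y_p = y_c + I_c/(y_c·A) = 3.53 + 0.386097/(3.53 × 1.0918) = 3.53 + 0.100179 = 3.63018 m along the plane.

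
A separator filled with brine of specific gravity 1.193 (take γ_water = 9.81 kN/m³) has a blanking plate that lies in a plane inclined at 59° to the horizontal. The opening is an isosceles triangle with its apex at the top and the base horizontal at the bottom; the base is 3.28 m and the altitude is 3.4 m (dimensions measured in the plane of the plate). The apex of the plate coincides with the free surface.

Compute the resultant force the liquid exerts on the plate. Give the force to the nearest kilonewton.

F ≈ 127 kN

γ = 1.193 × 9.81 = 11.70333 kN/m³.
Let θ = 59° be the plate's angle to the horizontal; measure y along the incline from where the plane meets the free surface. Vertical depth h = y·sinθ with sinθ = 0.857167.
With the apex up, the centroid sits 2h/3 = 2 × 3.4/3 = 2.26667 m below the apex, so y_c = 2.26667 m and h_c = 2.26667 × 0.857167 = 1.94291 m.
A = ½ × 3.28 × 3.4 = 5.576 m².
Resultant F = γ·h_c·A = 11.70333 × 1.94291 × 5.576 = 126.79 kN.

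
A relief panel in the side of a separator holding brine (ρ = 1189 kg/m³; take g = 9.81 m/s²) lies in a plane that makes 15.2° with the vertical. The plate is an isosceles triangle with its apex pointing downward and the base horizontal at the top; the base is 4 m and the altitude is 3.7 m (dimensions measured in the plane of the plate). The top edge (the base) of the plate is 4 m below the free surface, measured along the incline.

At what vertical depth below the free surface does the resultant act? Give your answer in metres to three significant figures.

h_p = 5.19 m

γ = ρg = 1189 × 9.81 / 1000 = 11.66409 kN/m³.
The plate makes 15.2° with the vertical, i.e. θ = 90° − 15.2° = 74.8° to the horizontal. Measuring y along the incline from the free-surface line, vertical depth h = y·sinθ with sinθ = 0.965016.
With the apex down, the centroid sits h/3 = 3.7/3 = 1.23333 m below the base (the top edge), so y_c = 4 + 1.23333 = 5.23333 m and h_c = 5.23333 × 0.965016 = 5.05025 m.
A = ½ × 4 × 3.7 = 7.4 m².
Resultant F = γ·h_c·A = 11.66409 × 5.05025 × 7.4 = 435.909 kN.
I_c = b·h³/36 = 4 × 3.7³/36 = 5.62811 m⁴.
Centre of pressure: y_p = y_c + I_c/(y_c·A) = 5.23333 + 5.62811/(5.23333 × 7.4) = 5.23333 + 0.145329 = 5.37866 m along the plane.
Vertically, h_p = y_p·sinθ = 5.37866 × 0.965016 = 5.19049 m.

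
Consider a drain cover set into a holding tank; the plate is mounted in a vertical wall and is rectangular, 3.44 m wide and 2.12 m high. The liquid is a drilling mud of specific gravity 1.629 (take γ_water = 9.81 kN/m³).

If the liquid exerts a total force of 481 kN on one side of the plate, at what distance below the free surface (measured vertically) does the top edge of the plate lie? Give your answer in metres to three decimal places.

d_top ≈ 3.067 m

γ = 1.629 × 9.81 = 15.98049 kN/m³.
A = 3.44 × 2.12 = 7.2928 m².
From F = γ·h_c·A, the centroid depth is h_c = 481/(15.98049 × 7.2928) = 4.12725 m.
The centroid lies 2.12/2 = 1.06 m below the top edge, so the top edge sits at h_top = 4.12725 − 1.06 = 3.06725 m below the surface.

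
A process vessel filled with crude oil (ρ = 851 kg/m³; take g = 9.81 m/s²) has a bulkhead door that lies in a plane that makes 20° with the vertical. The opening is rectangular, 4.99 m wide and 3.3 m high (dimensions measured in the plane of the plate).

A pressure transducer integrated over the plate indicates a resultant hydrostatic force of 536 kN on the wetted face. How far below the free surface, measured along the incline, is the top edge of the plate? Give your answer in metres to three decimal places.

y_top ≈ 2.499 m

γ = ρg = 851 × 9.81 / 1000 = 8.34831 kN/m³.
A = 4.99 × 3.3 = 16.467 m².
From F = γ·h_c·A, the centroid depth is h_c = 536/(8.34831 × 16.467) = 3.89899 m.
The plate makes 20° with the vertical, i.e. θ = 90° − 20° = 70° to the horizontal. Measuring y along the incline from the free-surface line, vertical depth h = y·sinθ with sinθ = 0.939693.
Along the incline, y_c = h_c/sinθ = 3.89899/0.939693 = 4.14922 m.
The centroid lies 3.3/2 = 1.65 m below the top edge, so the top edge sits at y_top = 4.14922 − 1.65 = 2.49922 m along the incline.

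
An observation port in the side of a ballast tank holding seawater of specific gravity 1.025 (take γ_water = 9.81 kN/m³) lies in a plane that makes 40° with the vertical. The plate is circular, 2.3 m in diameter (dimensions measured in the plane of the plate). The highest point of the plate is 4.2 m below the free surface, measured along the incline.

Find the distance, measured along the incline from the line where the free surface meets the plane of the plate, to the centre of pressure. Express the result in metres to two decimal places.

γ = 1.025 × 9.81 = 10.05525 kN/m³.
The plate makes 40° with the vertical, i.e. θ = 90° − 40° = 50° to the horizontal. Measuring y along the incline from the free-surface line, vertical depth h = y·sinθ with sinθ = 0.766044.
The centroid is at the centre, 1.15 m below the top of the plate, so y_c = 4.2 + 1.15 = 5.35 m and h_c = 5.35 × 0.766044 = 4.09834 m.
A = π(1.15)² = 4.15476 m².
Resultant F = γ·h_c·A = 10.05525 × 4.09834 × 4.15476 = 171.217 kN.
I_c = πr⁴/4 = π × 1.15⁴/4 = 1.37367 m⁴.
Centre of pressure: y_p = y_c + I_c/(y_c·A) = 5.35 + 1.37367/(5.35 × 4.15476) = 5.35 + 0.0617992 = 5.4118 m along the plane.

y_p = 5.41 m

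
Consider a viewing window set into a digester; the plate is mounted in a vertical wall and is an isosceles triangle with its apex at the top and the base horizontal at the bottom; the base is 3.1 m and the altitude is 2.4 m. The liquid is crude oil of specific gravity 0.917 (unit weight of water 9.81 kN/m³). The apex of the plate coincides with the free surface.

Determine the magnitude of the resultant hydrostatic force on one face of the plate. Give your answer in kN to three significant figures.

γ = 0.917 × 9.81 = 8.99577 kN/m³.
With the apex up, the centroid sits 2h/3 = 2 × 2.4/3 = 1.6 m below the apex, so the centroid depth is h_c = 1.6 m.
A = ½ × 3.1 × 2.4 = 3.72 m².
Resultant F = γ·h_c·A = 8.99577 × 1.6 × 3.72 = 53.5428 kN.

F ≈ 53.5 kN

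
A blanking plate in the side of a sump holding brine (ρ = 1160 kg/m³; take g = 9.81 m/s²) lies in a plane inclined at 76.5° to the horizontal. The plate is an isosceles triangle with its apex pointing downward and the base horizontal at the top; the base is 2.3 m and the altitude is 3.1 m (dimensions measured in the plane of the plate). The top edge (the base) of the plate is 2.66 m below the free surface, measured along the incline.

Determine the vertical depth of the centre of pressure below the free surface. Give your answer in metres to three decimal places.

γ = ρg = 1160 × 9.81 / 1000 = 11.3796 kN/m³.
Let θ = 76.5° be the plate's angle to the horizontal; measure y along the incline from where the plane meets the free surface. Vertical depth h = y·sinθ with sinθ = 0.972370.
With the apex down, the centroid sits h/3 = 3.1/3 = 1.03333 m below the base (the top edge), so y_c = 2.66 + 1.03333 = 3.69333 m and h_c = 3.69333 × 0.972370 = 3.59128 m.
A = ½ × 2.3 × 3.1 = 3.565 m².
Resultant F = γ·h_c·A = 11.3796 × 3.59128 × 3.565 = 145.692 kN.
I_c = b·h³/36 = 2.3 × 3.1³/36 = 1.90331 m⁴.
Centre of pressure: y_p = y_c + I_c/(y_c·A) = 3.69333 + 1.90331/(3.69333 × 3.565) = 3.69333 + 0.144555 = 3.83788 m along the plane.
Vertically, h_p = y_p·sinθ = 3.83788 × 0.972370 = 3.73184 m.

h_p = 3.732 m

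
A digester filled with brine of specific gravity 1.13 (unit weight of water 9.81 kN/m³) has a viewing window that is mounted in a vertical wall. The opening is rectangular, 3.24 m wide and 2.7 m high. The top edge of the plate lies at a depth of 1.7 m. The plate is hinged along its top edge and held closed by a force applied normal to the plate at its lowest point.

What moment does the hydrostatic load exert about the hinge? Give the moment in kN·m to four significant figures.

γ = 1.13 × 9.81 = 11.0853 kN/m³.
The centroid lies 2.7/2 = 1.35 m below the top edge, so the centroid depth is h_c = 1.7 + 1.35 = 3.05 m.
A = 3.24 × 2.7 = 8.748 m².
Resultant F = γ·h_c·A = 11.0853 × 3.05 × 8.748 = 295.771 kN.
I_c = b·h³/12 = 3.24 × 2.7³/12 = 5.31441 m⁴.
Centre of pressure: y_p = y_c + I_c/(y_c·A) = 3.05 + 5.31441/(3.05 × 8.748) = 3.05 + 0.19918 = 3.24918 m along the plane.
The resultant acts 1.35 + 0.19918 = 1.54918 m (along the plate) below the hinge at the top edge, so the moment about the hinge is M = F × 1.54918 = 295.771 × 1.54918 = 458.203 kN·m.

M ≈ 458.2 kN·m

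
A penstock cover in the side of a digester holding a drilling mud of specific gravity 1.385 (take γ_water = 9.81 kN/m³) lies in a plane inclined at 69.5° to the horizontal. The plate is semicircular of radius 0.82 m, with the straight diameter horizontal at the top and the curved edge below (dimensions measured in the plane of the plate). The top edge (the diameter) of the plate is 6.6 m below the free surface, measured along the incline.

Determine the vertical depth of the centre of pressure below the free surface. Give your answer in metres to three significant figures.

h_p = 6.51 m

γ = 1.385 × 9.81 = 13.58685 kN/m³.
Let θ = 69.5° be the plate's angle to the horizontal; measure y along the incline from where the plane meets the free surface. Vertical depth h = y·sinθ with sinθ = 0.936672.
The centroid of a semicircle lies 4r/(3π) = 0.348019 m from the diameter, here below the top edge, so y_c = 6.6 + 0.348019 = 6.94802 m and h_c = 6.94802 × 0.936672 = 6.50802 m.
A = πr²/2 = π × 0.82²/2 = 1.0562 m².
Resultant F = γ·h_c·A = 13.58685 × 6.50802 × 1.0562 = 93.3929 kN.
I_c = (π/8 − 8/(9π))·r⁴ = 0.109757 × 0.82⁴ = 0.0496235 m⁴.
Centre of pressure: y_p = y_c + I_c/(y_c·A) = 6.94802 + 0.0496235/(6.94802 × 1.0562) = 6.94802 + 0.00676208 = 6.95478 m along the plane.
Vertically, h_p = y_p·sinθ = 6.95478 × 0.936672 = 6.51435 m.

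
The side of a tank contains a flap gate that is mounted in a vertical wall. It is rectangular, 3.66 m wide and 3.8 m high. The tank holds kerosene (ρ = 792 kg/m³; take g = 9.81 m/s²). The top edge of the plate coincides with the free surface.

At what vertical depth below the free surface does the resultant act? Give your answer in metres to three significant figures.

h_p = 2.53 m

γ = ρg = 792 × 9.81 / 1000 = 7.76952 kN/m³.
The centroid lies 3.8/2 = 1.9 m below the top edge, so the centroid depth is h_c = 1.9 m.
A = 3.66 × 3.8 = 13.908 m².
Resultant F = γ·h_c·A = 7.76952 × 1.9 × 13.908 = 205.311 kN.
I_c = b·h³/12 = 3.66 × 3.8³/12 = 16.736 m⁴.
Centre of pressure: y_p = y_c + I_c/(y_c·A) = 1.9 + 16.736/(1.9 × 13.908) = 1.9 + 0.633335 = 2.53334 m along the plane.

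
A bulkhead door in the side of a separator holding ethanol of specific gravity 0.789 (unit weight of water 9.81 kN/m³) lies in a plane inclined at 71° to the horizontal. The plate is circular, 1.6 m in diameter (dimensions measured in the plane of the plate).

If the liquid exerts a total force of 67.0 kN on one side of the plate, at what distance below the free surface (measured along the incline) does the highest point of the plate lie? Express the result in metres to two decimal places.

γ = 0.789 × 9.81 = 7.74009 kN/m³.
A = π(0.8)² = 2.01062 m².
From F = γ·h_c·A, the centroid depth is h_c = 67.0/(7.74009 × 2.01062) = 4.30525 m.
Let θ = 71° be the plate's angle to the horizontal; measure y along the incline from where the plane meets the free surface. Vertical depth h = y·sinθ with sinθ = 0.945519.
Along the incline, y_c = h_c/sinθ = 4.30525/0.945519 = 4.55332 m.
The centroid is at the centre, 0.8 m below the top of the plate, so the highest point sits at y_top = 4.55332 − 0.8 = 3.75332 m along the incline.

y_top ≈ 3.75 m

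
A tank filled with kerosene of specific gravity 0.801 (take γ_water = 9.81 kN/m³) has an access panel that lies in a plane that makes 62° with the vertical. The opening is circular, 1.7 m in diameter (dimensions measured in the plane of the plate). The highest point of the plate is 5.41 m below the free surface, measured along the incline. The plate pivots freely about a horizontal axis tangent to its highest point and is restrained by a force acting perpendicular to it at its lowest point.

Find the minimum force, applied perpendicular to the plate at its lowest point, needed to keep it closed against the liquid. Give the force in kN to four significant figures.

P ≈ 27.10 kN

γ = 0.801 × 9.81 = 7.85781 kN/m³.
The plate makes 62° with the vertical, i.e. θ = 90° − 62° = 28° to the horizontal. Measuring y along the incline from the free-surface line, vertical depth h = y·sinθ with sinθ = 0.469472.
The centroid is at the centre, 0.85 m below the top of the plate, so y_c = 5.41 + 0.85 = 6.26 m and h_c = 6.26 × 0.469472 = 2.93889 m.
A = π(0.85)² = 2.2698 m².
Resultant F = γ·h_c·A = 7.85781 × 2.93889 × 2.2698 = 52.417 kN.
I_c = πr⁴/4 = π × 0.85⁴/4 = 0.409983 m⁴.
Centre of pressure: y_p = y_c + I_c/(y_c·A) = 6.26 + 0.409983/(6.26 × 2.2698) = 6.26 + 0.0288539 = 6.28885 m along the plane.
The resultant acts 0.85 + 0.0288539 = 0.878854 m (along the plate) below the hinge at the top edge, so the moment about the hinge is M = F × 0.878854 = 52.417 × 0.878854 = 46.0669 kN·m.
A normal force at the bottom, 1.7 m from the hinge, must supply this moment: P = 46.0669/1.7 = 27.0982 kN.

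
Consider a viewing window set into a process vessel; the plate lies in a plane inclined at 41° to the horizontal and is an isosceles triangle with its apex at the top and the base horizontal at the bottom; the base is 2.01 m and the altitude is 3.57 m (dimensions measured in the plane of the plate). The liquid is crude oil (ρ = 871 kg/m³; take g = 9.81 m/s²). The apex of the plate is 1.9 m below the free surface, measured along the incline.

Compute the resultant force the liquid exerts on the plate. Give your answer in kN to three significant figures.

γ = ρg = 871 × 9.81 / 1000 = 8.54451 kN/m³.
Let θ = 41° be the plate's angle to the horizontal; measure y along the incline from where the plane meets the free surface. Vertical depth h = y·sinθ with sinθ = 0.656059.
With the apex up, the centroid sits 2h/3 = 2 × 3.57/3 = 2.38 m below the apex, so y_c = 1.9 + 2.38 = 4.28 m and h_c = 4.28 × 0.656059 = 2.80793 m.
A = ½ × 2.01 × 3.57 = 3.58785 m².
Resultant F = γ·h_c·A = 8.54451 × 2.80793 × 3.58785 = 86.0811 kN.

F ≈ 86.1 kN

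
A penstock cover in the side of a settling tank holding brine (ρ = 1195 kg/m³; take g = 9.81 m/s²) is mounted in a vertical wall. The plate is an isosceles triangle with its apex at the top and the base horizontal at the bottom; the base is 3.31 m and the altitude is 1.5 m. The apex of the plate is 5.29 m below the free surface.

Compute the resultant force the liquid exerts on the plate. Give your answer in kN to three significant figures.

F ≈ 183 kN

γ = ρg = 1195 × 9.81 / 1000 = 11.72295 kN/m³.
With the apex up, the centroid sits 2h/3 = 2 × 1.5/3 = 1 m below the apex, so the centroid depth is h_c = 5.29 + 1 = 6.29 m.
A = ½ × 3.31 × 1.5 = 2.4825 m².
Resultant F = γ·h_c·A = 11.72295 × 6.29 × 2.4825 = 183.053 kN.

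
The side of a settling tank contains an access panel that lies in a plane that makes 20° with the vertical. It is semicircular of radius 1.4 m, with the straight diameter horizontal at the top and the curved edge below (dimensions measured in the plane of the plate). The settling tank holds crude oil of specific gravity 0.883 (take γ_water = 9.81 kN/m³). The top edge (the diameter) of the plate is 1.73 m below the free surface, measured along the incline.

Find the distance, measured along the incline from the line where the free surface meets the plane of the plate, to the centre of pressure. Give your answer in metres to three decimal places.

y_p = 2.383 m

γ = 0.883 × 9.81 = 8.66223 kN/m³.
The plate makes 20° with the vertical, i.e. θ = 90° − 20° = 70° to the horizontal. Measuring y along the incline from the free-surface line, vertical depth h = y·sinθ with sinθ = 0.939693.
The centroid of a semicircle lies 4r/(3π) = 0.594178 m from the diameter, here below the top edge, so y_c = 1.73 + 0.594178 = 2.32418 m and h_c = 2.32418 × 0.939693 = 2.18402 m.
A = πr²/2 = π × 1.4²/2 = 3.07876 m².
Resultant F = γ·h_c·A = 8.66223 × 2.18402 × 3.07876 = 58.2455 kN.
I_c = (π/8 − 8/(9π))·r⁴ = 0.109757 × 1.4⁴ = 0.421642 m⁴.
Centre of pressure: y_p = y_c + I_c/(y_c·A) = 2.32418 + 0.421642/(2.32418 × 3.07876) = 2.32418 + 0.0589248 = 2.3831 m along the plane.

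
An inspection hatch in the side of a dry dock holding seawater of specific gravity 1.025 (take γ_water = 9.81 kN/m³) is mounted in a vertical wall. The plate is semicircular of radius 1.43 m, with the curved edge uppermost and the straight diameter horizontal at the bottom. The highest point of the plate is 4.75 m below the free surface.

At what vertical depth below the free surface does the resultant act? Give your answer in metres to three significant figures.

h_p = 5.60 m

γ = 1.025 × 9.81 = 10.05525 kN/m³.
The centroid lies 4r/(3π) = 0.606911 m above the diameter, so r − 4r/(3π) = 1.43 − 0.606911 = 0.823089 m below the topmost point, so the centroid depth is h_c = 4.75 + 0.823089 = 5.57309 m.
A = πr²/2 = π × 1.43²/2 = 3.21212 m².
Resultant F = γ·h_c·A = 10.05525 × 5.57309 × 3.21212 = 180.003 kN.
I_c = (π/8 − 8/(9π))·r⁴ = 0.109757 × 1.43⁴ = 0.458962 m⁴.
Centre of pressure: y_p = y_c + I_c/(y_c·A) = 5.57309 + 0.458962/(5.57309 × 3.21212) = 5.57309 + 0.0256383 = 5.59873 m along the plane.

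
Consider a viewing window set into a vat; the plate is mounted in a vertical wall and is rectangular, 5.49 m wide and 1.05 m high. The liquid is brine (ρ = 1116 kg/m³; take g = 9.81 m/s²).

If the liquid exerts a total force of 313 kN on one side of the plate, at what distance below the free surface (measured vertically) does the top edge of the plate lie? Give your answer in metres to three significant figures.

d_top ≈ 4.43 m

γ = ρg = 1116 × 9.81 / 1000 = 10.94796 kN/m³.
A = 5.49 × 1.05 = 5.7645 m².
From F = γ·h_c·A, the centroid depth is h_c = 313/(10.94796 × 5.7645) = 4.95963 m.
The centroid lies 1.05/2 = 0.525 m below the top edge, so the top edge sits at h_top = 4.95963 − 0.525 = 4.43463 m below the surface.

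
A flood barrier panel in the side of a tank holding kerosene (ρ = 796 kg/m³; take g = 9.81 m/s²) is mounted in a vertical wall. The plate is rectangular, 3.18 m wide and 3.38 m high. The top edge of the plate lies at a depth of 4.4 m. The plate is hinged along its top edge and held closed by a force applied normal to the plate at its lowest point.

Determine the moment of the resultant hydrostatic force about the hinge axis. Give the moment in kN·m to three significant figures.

γ = ρg = 796 × 9.81 / 1000 = 7.80876 kN/m³.
The centroid lies 3.38/2 = 1.69 m below the top edge, so the centroid depth is h_c = 4.4 + 1.69 = 6.09 m.
A = 3.18 × 3.38 = 10.7484 m².
Resultant F = γ·h_c·A = 7.80876 × 6.09 × 10.7484 = 511.144 kN.
I_c = b·h³/12 = 3.18 × 3.38³/12 = 10.2328 m⁴.
Centre of pressure: y_p = y_c + I_c/(y_c·A) = 6.09 + 10.2328/(6.09 × 10.7484) = 6.09 + 0.156327 = 6.24633 m along the plane.
The resultant acts 1.69 + 0.156327 = 1.84633 m (along the plate) below the hinge at the top edge, so the moment about the hinge is M = F × 1.84633 = 511.144 × 1.84633 = 943.741 kN·m.

M ≈ 944 kN·m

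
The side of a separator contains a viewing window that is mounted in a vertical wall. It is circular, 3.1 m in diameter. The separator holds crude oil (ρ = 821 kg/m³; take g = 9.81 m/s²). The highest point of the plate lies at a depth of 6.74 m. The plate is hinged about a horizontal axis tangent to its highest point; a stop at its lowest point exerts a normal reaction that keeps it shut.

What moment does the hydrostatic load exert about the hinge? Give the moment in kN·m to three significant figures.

M ≈ 818 kN·m

γ = ρg = 821 × 9.81 / 1000 = 8.05401 kN/m³.
The centroid is at the centre, 1.55 m below the top of the plate, so the centroid depth is h_c = 6.74 + 1.55 = 8.29 m.
A = π(1.55)² = 7.54768 m².
Resultant F = γ·h_c·A = 8.05401 × 8.29 × 7.54768 = 503.942 kN.
I_c = πr⁴/4 = π × 1.55⁴/4 = 4.53332 m⁴.
Centre of pressure: y_p = y_c + I_c/(y_c·A) = 8.29 + 4.53332/(8.29 × 7.54768) = 8.29 + 0.0724517 = 8.36245 m along the plane.
The resultant acts 1.55 + 0.0724517 = 1.62245 m (along the plate) below the hinge at the top edge, so the moment about the hinge is M = F × 1.62245 = 503.942 × 1.62245 = 817.621 kN·m.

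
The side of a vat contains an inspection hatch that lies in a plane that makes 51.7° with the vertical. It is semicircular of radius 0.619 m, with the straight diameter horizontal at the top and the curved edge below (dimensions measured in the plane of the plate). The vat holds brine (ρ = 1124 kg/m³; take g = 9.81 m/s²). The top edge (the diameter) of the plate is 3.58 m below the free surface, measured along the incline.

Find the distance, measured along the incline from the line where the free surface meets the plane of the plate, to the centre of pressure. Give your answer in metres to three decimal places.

y_p = 3.850 m

γ = ρg = 1124 × 9.81 / 1000 = 11.02644 kN/m³.
The plate makes 51.7° with the vertical, i.e. θ = 90° − 51.7° = 38.3° to the horizontal. Measuring y along the incline from the free-surface line, vertical depth h = y·sinθ with sinθ = 0.619779.
The centroid of a semicircle lies 4r/(3π) = 0.262712 m from the diameter, here below the top edge, so y_c = 3.58 + 0.262712 = 3.84271 m and h_c = 3.84271 × 0.619779 = 2.38163 m.
A = πr²/2 = π × 0.619²/2 = 0.601868 m².
Resultant F = γ·h_c·A = 11.02644 × 2.38163 × 0.601868 = 15.8056 kN.
I_c = (π/8 − 8/(9π))·r⁴ = 0.109757 × 0.619⁴ = 0.0161137 m⁴.
Centre of pressure: y_p = y_c + I_c/(y_c·A) = 3.84271 + 0.0161137/(3.84271 × 0.601868) = 3.84271 + 0.00696717 = 3.84968 m along the plane.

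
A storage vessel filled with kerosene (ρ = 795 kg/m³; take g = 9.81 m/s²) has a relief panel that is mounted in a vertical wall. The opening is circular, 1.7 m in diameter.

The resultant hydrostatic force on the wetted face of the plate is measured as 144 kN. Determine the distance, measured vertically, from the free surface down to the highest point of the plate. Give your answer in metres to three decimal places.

d_top ≈ 7.285 m

γ = ρg = 795 × 9.81 / 1000 = 7.79895 kN/m³.
A = π(0.85)² = 2.2698 m².
From F = γ·h_c·A, the centroid depth is h_c = 144/(7.79895 × 2.2698) = 8.13465 m.
The centroid is at the centre, 0.85 m below the top of the plate, so the highest point sits at h_top = 8.13465 − 0.85 = 7.28465 m below the surface.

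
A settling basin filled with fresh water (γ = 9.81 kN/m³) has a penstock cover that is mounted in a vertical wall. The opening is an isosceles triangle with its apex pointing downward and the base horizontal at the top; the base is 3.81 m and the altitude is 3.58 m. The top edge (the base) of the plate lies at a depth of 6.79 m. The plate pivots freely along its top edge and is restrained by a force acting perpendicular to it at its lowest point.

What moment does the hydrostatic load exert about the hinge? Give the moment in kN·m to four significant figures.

γ = 9.81 kN/m³.
With the apex down, the centroid sits h/3 = 3.58/3 = 1.19333 m below the base (the top edge), so the centroid depth is h_c = 6.79 + 1.19333 = 7.98333 m.
A = ½ × 3.81 × 3.58 = 6.8199 m².
Resultant F = γ·h_c·A = 9.81 × 7.98333 × 6.8199 = 534.11 kN.
I_c = b·h³/36 = 3.81 × 3.58³/36 = 4.85592 m⁴.
Centre of pressure: y_p = y_c + I_c/(y_c·A) = 7.98333 + 4.85592/(7.98333 × 6.8199) = 7.98333 + 0.0891886 = 8.07252 m along the plane.
The resultant acts 1.19333 + 0.0891886 = 1.28252 m (along the plate) below the hinge at the top edge, so the moment about the hinge is M = F × 1.28252 = 534.11 × 1.28252 = 685.007 kN·m.

M ≈ 685.0 kN·m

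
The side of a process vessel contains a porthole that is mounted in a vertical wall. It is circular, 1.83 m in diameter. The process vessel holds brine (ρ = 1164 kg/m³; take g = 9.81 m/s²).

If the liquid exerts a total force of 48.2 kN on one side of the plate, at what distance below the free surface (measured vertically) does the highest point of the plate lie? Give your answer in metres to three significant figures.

γ = ρg = 1164 × 9.81 / 1000 = 11.41884 kN/m³.
A = π(0.915)² = 2.63022 m².
From F = γ·h_c·A, the centroid depth is h_c = 48.2/(11.41884 × 2.63022) = 1.60484 m.
The centroid is at the centre, 0.915 m below the top of the plate, so the highest point sits at h_top = 1.60484 − 0.915 = 0.68984 m below the surface.

d_top ≈ 0.690 m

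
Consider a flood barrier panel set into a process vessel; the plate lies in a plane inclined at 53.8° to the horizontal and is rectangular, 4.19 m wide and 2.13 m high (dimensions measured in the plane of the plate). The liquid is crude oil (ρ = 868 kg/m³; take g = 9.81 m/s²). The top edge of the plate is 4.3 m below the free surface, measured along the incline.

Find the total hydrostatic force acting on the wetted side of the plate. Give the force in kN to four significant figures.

γ = ρg = 868 × 9.81 / 1000 = 8.51508 kN/m³.
Let θ = 53.8° be the plate's angle to the horizontal; measure y along the incline from where the plane meets the free surface. Vertical depth h = y·sinθ with sinθ = 0.806960.
The centroid lies 2.13/2 = 1.065 m below the top edge, so y_c = 4.3 + 1.065 = 5.365 m and h_c = 5.365 × 0.806960 = 4.32934 m.
A = 4.19 × 2.13 = 8.9247 m².
Resultant F = γ·h_c·A = 8.51508 × 4.32934 × 8.9247 = 329.006 kN.

F ≈ 329.0 kN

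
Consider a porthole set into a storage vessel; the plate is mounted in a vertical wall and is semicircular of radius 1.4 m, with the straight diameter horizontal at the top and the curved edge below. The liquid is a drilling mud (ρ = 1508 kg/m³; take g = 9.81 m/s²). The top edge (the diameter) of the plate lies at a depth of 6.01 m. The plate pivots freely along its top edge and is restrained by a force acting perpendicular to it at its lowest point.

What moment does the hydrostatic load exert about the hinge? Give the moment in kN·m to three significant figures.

γ = ρg = 1508 × 9.81 / 1000 = 14.79348 kN/m³.
The centroid of a semicircle lies 4r/(3π) = 0.594178 m from the diameter, here below the top edge, so the centroid depth is h_c = 6.01 + 0.594178 = 6.60418 m.
A = πr²/2 = π × 1.4²/2 = 3.07876 m².
Resultant F = γ·h_c·A = 14.79348 × 6.60418 × 3.07876 = 300.791 kN.
I_c = (π/8 − 8/(9π))·r⁴ = 0.109757 × 1.4⁴ = 0.421642 m⁴.
Centre of pressure: y_p = y_c + I_c/(y_c·A) = 6.60418 + 0.421642/(6.60418 × 3.07876) = 6.60418 + 0.0207372 = 6.62492 m along the plane.
The resultant acts 0.594178 + 0.0207372 = 0.614915 m (along the plate) below the hinge at the top edge, so the moment about the hinge is M = F × 0.614915 = 300.791 × 0.614915 = 184.961 kN·m.

M ≈ 185 kN·m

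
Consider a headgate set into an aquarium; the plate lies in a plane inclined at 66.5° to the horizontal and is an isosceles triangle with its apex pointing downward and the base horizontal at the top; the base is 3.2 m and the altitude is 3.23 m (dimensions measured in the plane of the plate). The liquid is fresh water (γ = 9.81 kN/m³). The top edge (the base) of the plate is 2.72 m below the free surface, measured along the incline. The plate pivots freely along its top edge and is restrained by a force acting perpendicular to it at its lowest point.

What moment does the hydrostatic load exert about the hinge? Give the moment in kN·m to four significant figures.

γ = 9.81 kN/m³.
Let θ = 66.5° be the plate's angle to the horizontal; measure y along the incline from where the plane meets the free surface. Vertical depth h = y·sinθ with sinθ = 0.917060.
With the apex down, the centroid sits h/3 = 3.23/3 = 1.07667 m below the base (the top edge), so y_c = 2.72 + 1.07667 = 3.79667 m and h_c = 3.79667 × 0.917060 = 3.48177 m.
A = ½ × 3.2 × 3.23 = 5.168 m².
Resultant F = γ·h_c·A = 9.81 × 3.48177 × 5.168 = 176.519 kN.
I_c = b·h³/36 = 3.2 × 3.23³/36 = 2.9954 m⁴.
Centre of pressure: y_p = y_c + I_c/(y_c·A) = 3.79667 + 2.9954/(3.79667 × 5.168) = 3.79667 + 0.152661 = 3.94933 m along the plane.
The resultant acts 1.07667 + 0.152661 = 1.22933 m (along the plate) below the hinge at the top edge, so the moment about the hinge is M = F × 1.22933 = 176.519 × 1.22933 = 217 kN·m.

M ≈ 217.0 kN·m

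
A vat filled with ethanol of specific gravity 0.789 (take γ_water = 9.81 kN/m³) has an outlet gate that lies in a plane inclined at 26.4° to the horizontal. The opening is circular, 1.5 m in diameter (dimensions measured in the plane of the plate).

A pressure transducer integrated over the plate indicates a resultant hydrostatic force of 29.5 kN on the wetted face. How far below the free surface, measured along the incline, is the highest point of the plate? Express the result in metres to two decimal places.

γ = 0.789 × 9.81 = 7.74009 kN/m³.
A = π(0.75)² = 1.76715 m².
From F = γ·h_c·A, the centroid depth is h_c = 29.5/(7.74009 × 1.76715) = 2.15676 m.
Let θ = 26.4° be the plate's angle to the horizontal; measure y along the incline from where the plane meets the free surface. Vertical depth h = y·sinθ with sinθ = 0.444635.
Along the incline, y_c = h_c/sinθ = 2.15676/0.444635 = 4.85063 m.
The centroid is at the centre, 0.75 m below the top of the plate, so the highest point sits at y_top = 4.85063 − 0.75 = 4.10063 m along the incline.

y_top ≈ 4.10 m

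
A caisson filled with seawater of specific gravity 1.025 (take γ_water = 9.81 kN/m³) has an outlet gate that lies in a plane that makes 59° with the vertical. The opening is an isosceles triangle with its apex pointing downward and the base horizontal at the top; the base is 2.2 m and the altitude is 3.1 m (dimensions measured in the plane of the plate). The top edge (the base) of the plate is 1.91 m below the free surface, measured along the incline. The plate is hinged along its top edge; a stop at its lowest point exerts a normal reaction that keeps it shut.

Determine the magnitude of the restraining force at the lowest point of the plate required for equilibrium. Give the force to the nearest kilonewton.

P ≈ 20 kN

γ = 1.025 × 9.81 = 10.05525 kN/m³.
The plate makes 59° with the vertical, i.e. θ = 90° − 59° = 31° to the horizontal. Measuring y along the incline from the free-surface line, vertical depth h = y·sinθ with sinθ = 0.515038.
With the apex down, the centroid sits h/3 = 3.1/3 = 1.03333 m below the base (the top edge), so y_c = 1.91 + 1.03333 = 2.94333 m and h_c = 2.94333 × 0.515038 = 1.51593 m.
A = ½ × 2.2 × 3.1 = 3.41 m².
Resultant F = γ·h_c·A = 10.05525 × 1.51593 × 3.41 = 51.9788 kN.
I_c = b·h³/36 = 2.2 × 3.1³/36 = 1.82056 m⁴.
Centre of pressure: y_p = y_c + I_c/(y_c·A) = 2.94333 + 1.82056/(2.94333 × 3.41) = 2.94333 + 0.181389 = 3.12472 m along the plane.
The resultant acts 1.03333 + 0.181389 = 1.21472 m (along the plate) below the hinge at the top edge, so the moment about the hinge is M = F × 1.21472 = 51.9788 × 1.21472 = 63.1397 kN·m.
A normal force at the bottom, 3.1 m from the hinge, must supply this moment: P = 63.1397/3.1 = 20.3676 kN.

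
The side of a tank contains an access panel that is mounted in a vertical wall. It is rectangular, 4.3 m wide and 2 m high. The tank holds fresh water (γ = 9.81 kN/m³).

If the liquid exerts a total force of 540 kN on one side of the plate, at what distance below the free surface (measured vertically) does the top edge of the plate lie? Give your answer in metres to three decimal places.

d_top ≈ 5.401 m

γ = 9.81 kN/m³.
A = 4.3 × 2 = 8.6 m².
From F = γ·h_c·A, the centroid depth is h_c = 540/(9.81 × 8.6) = 6.40068 m.
The centroid lies 2/2 = 1 m below the top edge, so the top edge sits at h_top = 6.40068 − 1 = 5.40068 m below the surface.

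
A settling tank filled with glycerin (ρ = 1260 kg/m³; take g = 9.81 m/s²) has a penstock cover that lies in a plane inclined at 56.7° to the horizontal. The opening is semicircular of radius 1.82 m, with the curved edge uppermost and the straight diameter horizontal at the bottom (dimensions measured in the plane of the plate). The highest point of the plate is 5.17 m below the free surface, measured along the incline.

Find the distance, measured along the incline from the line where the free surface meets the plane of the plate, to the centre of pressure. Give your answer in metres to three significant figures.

γ = ρg = 1260 × 9.81 / 1000 = 12.3606 kN/m³.
Let θ = 56.7° be the plate's angle to the horizontal; measure y along the incline from where the plane meets the free surface. Vertical depth h = y·sinθ with sinθ = 0.835807.
The centroid lies 4r/(3π) = 0.772432 m above the diameter, so r − 4r/(3π) = 1.82 − 0.772432 = 1.04757 m below the topmost point, so y_c = 5.17 + 1.04757 = 6.21757 m and h_c = 6.21757 × 0.835807 = 5.19669 m.
A = πr²/2 = π × 1.82²/2 = 5.20311 m².
Resultant F = γ·h_c·A = 12.3606 × 5.19669 × 5.20311 = 334.218 kN.
I_c = (π/8 − 8/(9π))·r⁴ = 0.109757 × 1.82⁴ = 1.20425 m⁴.
Centre of pressure: y_p = y_c + I_c/(y_c·A) = 6.21757 + 1.20425/(6.21757 × 5.20311) = 6.21757 + 0.0372249 = 6.25479 m along the plane.

y_p = 6.25 m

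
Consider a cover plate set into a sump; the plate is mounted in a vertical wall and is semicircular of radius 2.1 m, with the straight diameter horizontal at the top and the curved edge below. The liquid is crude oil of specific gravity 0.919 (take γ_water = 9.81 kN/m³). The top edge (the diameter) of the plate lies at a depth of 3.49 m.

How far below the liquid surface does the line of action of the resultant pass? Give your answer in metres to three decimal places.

γ = 0.919 × 9.81 = 9.01539 kN/m³.
The centroid of a semicircle lies 4r/(3π) = 0.891268 m from the diameter, here below the top edge, so the centroid depth is h_c = 3.49 + 0.891268 = 4.38127 m.
A = πr²/2 = π × 2.1²/2 = 6.92721 m².
Resultant F = γ·h_c·A = 9.01539 × 4.38127 × 6.92721 = 273.617 kN.
I_c = (π/8 − 8/(9π))·r⁴ = 0.109757 × 2.1⁴ = 2.13457 m⁴.
Centre of pressure: y_p = y_c + I_c/(y_c·A) = 4.38127 + 2.13457/(4.38127 × 6.92721) = 4.38127 + 0.0703318 = 4.4516 m along the plane.

h_p = 4.452 m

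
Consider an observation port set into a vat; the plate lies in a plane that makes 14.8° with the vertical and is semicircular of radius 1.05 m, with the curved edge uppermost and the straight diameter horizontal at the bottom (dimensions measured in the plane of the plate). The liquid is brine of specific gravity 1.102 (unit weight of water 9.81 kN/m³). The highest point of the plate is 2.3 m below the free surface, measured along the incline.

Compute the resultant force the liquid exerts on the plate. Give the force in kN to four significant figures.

F ≈ 52.57 kN

γ = 1.102 × 9.81 = 10.81062 kN/m³.
The plate makes 14.8° with the vertical, i.e. θ = 90° − 14.8° = 75.2° to the horizontal. Measuring y along the incline from the free-surface line, vertical depth h = y·sinθ with sinθ = 0.966823.
The centroid lies 4r/(3π) = 0.445634 m above the diameter, so r − 4r/(3π) = 1.05 − 0.445634 = 0.604366 m below the topmost point, so y_c = 2.3 + 0.604366 = 2.90437 m and h_c = 2.90437 × 0.966823 = 2.80801 m.
A = πr²/2 = π × 1.05²/2 = 1.7318 m².
Resultant F = γ·h_c·A = 10.81062 × 2.80801 × 1.7318 = 52.5711 kN.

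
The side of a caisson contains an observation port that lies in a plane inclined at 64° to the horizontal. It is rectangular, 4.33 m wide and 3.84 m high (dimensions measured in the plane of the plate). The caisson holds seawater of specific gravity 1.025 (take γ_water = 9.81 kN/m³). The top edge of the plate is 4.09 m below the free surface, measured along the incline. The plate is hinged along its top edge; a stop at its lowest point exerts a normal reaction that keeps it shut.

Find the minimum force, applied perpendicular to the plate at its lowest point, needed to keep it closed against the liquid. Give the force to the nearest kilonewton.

P ≈ 500 kN

γ = 1.025 × 9.81 = 10.05525 kN/m³.
Let θ = 64° be the plate's angle to the horizontal; measure y along the incline from where the plane meets the free surface. Vertical depth h = y·sinθ with sinθ = 0.898794.
The centroid lies 3.84/2 = 1.92 m below the top edge, so y_c = 4.09 + 1.92 = 6.01 m and h_c = 6.01 × 0.898794 = 5.40175 m.
A = 4.33 × 3.84 = 16.6272 m².
Resultant F = γ·h_c·A = 10.05525 × 5.40175 × 16.6272 = 903.122 kN.
I_c = b·h³/12 = 4.33 × 3.84³/12 = 20.4315 m⁴.
Centre of pressure: y_p = y_c + I_c/(y_c·A) = 6.01 + 20.4315/(6.01 × 16.6272) = 6.01 + 0.204459 = 6.21446 m along the plane.
The resultant acts 1.92 + 0.204459 = 2.12446 m (along the plate) below the hinge at the top edge, so the moment about the hinge is M = F × 2.12446 = 903.122 × 2.12446 = 1918.65 kN·m.
A normal force at the bottom, 3.84 m from the hinge, must supply this moment: P = 1918.65/3.84 = 499.648 kN.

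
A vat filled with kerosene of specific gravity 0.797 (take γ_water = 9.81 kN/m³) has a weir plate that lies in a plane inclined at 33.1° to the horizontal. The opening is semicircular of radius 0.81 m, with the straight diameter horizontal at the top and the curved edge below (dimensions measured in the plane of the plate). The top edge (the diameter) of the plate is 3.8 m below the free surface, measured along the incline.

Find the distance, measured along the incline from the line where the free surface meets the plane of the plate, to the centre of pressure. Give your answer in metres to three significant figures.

γ = 0.797 × 9.81 = 7.81857 kN/m³.
Let θ = 33.1° be the plate's angle to the horizontal; measure y along the incline from where the plane meets the free surface. Vertical depth h = y·sinθ with sinθ = 0.546102.
The centroid of a semicircle lies 4r/(3π) = 0.343775 m from the diameter, here below the top edge, so y_c = 3.8 + 0.343775 = 4.14377 m and h_c = 4.14377 × 0.546102 = 2.26292 m.
A = πr²/2 = π × 0.81²/2 = 1.0306 m².
Resultant F = γ·h_c·A = 7.81857 × 2.26292 × 1.0306 = 18.2342 kN.
I_c = (π/8 − 8/(9π))·r⁴ = 0.109757 × 0.81⁴ = 0.0472468 m⁴.
Centre of pressure: y_p = y_c + I_c/(y_c·A) = 4.14377 + 0.0472468/(4.14377 × 1.0306) = 4.14377 + 0.0110633 = 4.15483 m along the plane.

y_p = 4.15 m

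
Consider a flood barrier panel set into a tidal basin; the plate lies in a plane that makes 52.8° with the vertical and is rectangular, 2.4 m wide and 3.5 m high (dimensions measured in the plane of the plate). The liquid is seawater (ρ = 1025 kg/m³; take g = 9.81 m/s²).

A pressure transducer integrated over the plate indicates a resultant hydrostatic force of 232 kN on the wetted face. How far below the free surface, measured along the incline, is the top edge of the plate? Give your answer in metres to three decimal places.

γ = ρg = 1025 × 9.81 / 1000 = 10.05525 kN/m³.
A = 2.4 × 3.5 = 8.4 m².
From F = γ·h_c·A, the centroid depth is h_c = 232/(10.05525 × 8.4) = 2.74673 m.
The plate makes 52.8° with the vertical, i.e. θ = 90° − 52.8° = 37.2° to the horizontal. Measuring y along the incline from the free-surface line, vertical depth h = y·sinθ with sinθ = 0.604599.
Along the incline, y_c = h_c/sinθ = 2.74673/0.604599 = 4.54306 m.
The centroid lies 3.5/2 = 1.75 m below the top edge, so the top edge sits at y_top = 4.54306 − 1.75 = 2.79306 m along the incline.

y_top ≈ 2.793 m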